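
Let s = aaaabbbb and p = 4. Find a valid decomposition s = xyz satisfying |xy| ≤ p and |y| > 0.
x = '', y = 'a', z = 'aaabbbb'

For s = aaaabbbb and p = 4, one valid decomposition is:
- x = '' (length 0)
- y = 'a' (length 1)
- z = 'aaabbbb' (length 7)

Verification:
- xyz = '' + 'a' + 'aaabbbb' = aaaabbbb ✓
- |xy| = 1 ≤ 4 ✓
- |y| = 1 > 0 ✓

All pumping lemma constraints are satisfied.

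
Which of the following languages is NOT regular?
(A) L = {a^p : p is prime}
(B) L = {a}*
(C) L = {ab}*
(A) {a^p : p is prime}

(A) L = {a^p : p is prime} is NOT regular.

The pumping lemma can be used to prove this:
After pumping, the length becomes composite

The other languages are regular because they can be recognized by finite automata.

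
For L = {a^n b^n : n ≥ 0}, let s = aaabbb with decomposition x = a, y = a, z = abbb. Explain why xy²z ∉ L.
xy²z = aaaabbb ∉ L

Pumping with i = 2 replaces y = a by y² = aa:
- Original: s = xyz = aaabbb; aaabbb = a^3 b^3 has equal counts (3 = 3), so it is in L
- Pumped: xy²z = a · aa · abbb = aaaabbb
- aaaabbb has 4 a's and 3 b's; 4 ≠ 3, so it is not in L

The pumping lemma would require xy²z ∈ L, so this decomposition yields a contradiction.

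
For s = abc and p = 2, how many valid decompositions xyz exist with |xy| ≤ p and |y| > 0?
3

For s = 'abc' with pumping length p = 2:

Constraints: |xy| ≤ 2, |y| > 0

Valid decompositions (|xy| ≤ p, |y| ≥ 1):
  • x='', y='a', z='bc'
  • x='a', y='b', z='c'
  • x='', y='ab', z='c'

Total count: 3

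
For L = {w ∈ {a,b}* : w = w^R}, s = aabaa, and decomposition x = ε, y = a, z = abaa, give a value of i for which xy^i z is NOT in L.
i = 2

xy²z = ε · aa · abaa = aaabaa; aaabaa reversed is aabaaa ≠ aaabaa, so it is not a palindrome and is not in L.
(Other choices also work, e.g. i = 0, 3; only i = 1 is guaranteed to stay in L since xy¹z = s.)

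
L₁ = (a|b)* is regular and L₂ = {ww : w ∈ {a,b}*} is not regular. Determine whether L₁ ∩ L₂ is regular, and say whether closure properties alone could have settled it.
No — L₁ ∩ L₂ is not regular.

(a|b)* is all strings over {a,b}, so L₁ ∩ L₂ = {ww : w ∈ {a,b}*} = L₂ itself, which is not regular (pump s = a^p b a^p b).

Note that the bare facts "L₁ regular, L₂ non-regular" do not settle the question by themselves: the closure of regular languages under ∪, ∩, complement and difference applies only when BOTH operands are regular. With a non-regular operand the result can come out regular or non-regular depending on the specific languages, so one has to work out L₁ ∩ L₂ for this particular pair, as above.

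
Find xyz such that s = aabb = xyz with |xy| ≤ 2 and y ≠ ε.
x = '', y = 'aa', z = 'bb'

For s = aabb and p = 2, one valid decomposition is:
- x = '' (length 0)
- y = 'aa' (length 2)
- z = 'bb' (length 2)

Verification:
- xyz = '' + 'aa' + 'bb' = aabb ✓
- |xy| = 2 ≤ 2 ✓
- |y| = 2 > 0 ✓

All pumping lemma constraints are satisfied.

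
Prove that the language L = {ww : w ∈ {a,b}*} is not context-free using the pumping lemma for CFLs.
Assume for contradiction that L is context-free, and let p ≥ 1 be the pumping length given by the pumping lemma for CFLs.
Choose s = a^p b^p a^p b^p. Then s ∈ L (take w = a^p b^p) and |s| = 4p ≥ p.
By the CFL pumping lemma, s = uvxyz for some u, v, x, y, z with |vxy| ≤ p, |vy| ≥ 1, and uv^i xy^i z ∈ L for every i ≥ 0.

Write s as four blocks A₁ B₁ A₂ B₂ with A₁ = A₂ = a^p and B₁ = B₂ = b^p. Since |vxy| ≤ p, the window vxy lies inside at most two adjacent blocks. Take i = 0 and let t = uxz, so |t| = 4p − |vy| with 1 ≤ |vy| ≤ p. If |t| is odd, t ∉ L immediately, so assume |vy| is even (hence |vy| ≥ 2) and |t|/2 = 2p − |vy|/2, which satisfies p ≤ |t|/2 ≤ 2p − 1.

Case 1 (vxy inside A₁B₁): t = a^(p−j) b^(p−l) a^p b^p with j + l = |vy|. The second half of t has length < 2p, so it is a suffix of the trailing a^p b^p and ends in b; the first half is a^(p−j) b^(p−l) a^((j+l)/2), which ends in a because (j+l)/2 ≥ 1. The halves differ, so t ∉ L.

Case 2 (vxy inside B₁A₂, straddling the middle): t = a^p b^(p−j) a^(p−l) b^p with j + l = |vy|. If t = ww, then w is a prefix of t of length ≥ p, so w begins with a^p; and w is a suffix of t of length ≥ p, so w ends with b^p. That forces |w| ≥ 2p, contradicting |w| = |t|/2 ≤ 2p − 1. So t ∉ L.

Case 3 (vxy inside A₂B₂): t = a^p b^p a^(p−j) b^(p−l) with j + l = |vy|. The first half of t is a prefix of a^p b^p, so it begins with a; the second half is b^((j+l)/2) a^(p−j) b^(p−l), which begins with b. The halves differ, so t ∉ L.

In every case uv⁰xy⁰z = uxz ∉ L.

This contradicts the CFL pumping lemma, which requires uv^i xy^i z ∈ L for all i ≥ 0.
Hence L = {ww : w ∈ {a,b}*} is not context-free. ∎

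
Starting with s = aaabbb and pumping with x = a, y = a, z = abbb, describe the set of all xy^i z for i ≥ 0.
{xy^i z : i ≥ 0} = {a^(2+i) b^3 : i ≥ 0} = {aabbb, aaabbb, aaaabbb, ...}

With x = a, y = a, z = abbb: Starting with aaabbb and pumping the second 'a', we get strings with 2+i a's followed by 3 b's for i = 0, 1, 2, ...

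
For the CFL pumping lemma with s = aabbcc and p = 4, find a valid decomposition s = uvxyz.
u='a', v='a', x='bb', y='c', z='c'

For s = aabbcc with pumping length p = 4:

One valid decomposition:
- u = 'a'
- v = 'a'
- x = 'bb'
- y = 'c'
- z = 'c'

Verification:
- uvxyz = 'a' + 'a' + 'bb' + 'c' + 'c' = aabbcc ✓
- |vxy| = |'abbc'| = 4 ≤ 4 ✓
- |vy| = |'ac'| = 2 > 0 ✓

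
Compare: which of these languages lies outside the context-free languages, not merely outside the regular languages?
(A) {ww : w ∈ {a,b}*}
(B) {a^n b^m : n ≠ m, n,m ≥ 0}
(A) {ww : w ∈ {a,b}*}

(A) {ww : w ∈ {a,b}*} requires the CFL pumping lemma.

- {a^n b^m : n ≠ m, n,m ≥ 0} is context-free (but not regular)
  • Can be shown non-regular with the regular pumping lemma
  • After pumping a's, we can make n = m

- {ww : w ∈ {a,b}*} is NOT context-free
  • Requires the CFL pumping lemma to prove
  • Even a PDA cannot compare two arbitrary halves symbol by symbol; CFL pumping on a^p b^p a^p b^p fails

The CFL pumping lemma is "stronger" in that it can prove non-membership
in the larger class of context-free languages.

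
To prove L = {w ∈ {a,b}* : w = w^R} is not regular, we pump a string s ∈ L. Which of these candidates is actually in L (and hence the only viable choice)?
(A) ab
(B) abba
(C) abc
(B) abba

The pumping lemma is applied to a string s that lies in L, so first check membership of each option:
- (A) ab reversed is ba ≠ ab, so it is not a palindrome and is not in L ✗
- (B) abba reversed is abba, the same string, so it is a palindrome and is in L ✓
- (C) abc reversed is cba ≠ abc, so it is not a palindrome and is not in L ✗

Only (B) abba is in L, so it is the only candidate that could play the role of s.
(In a complete proof one picks s in terms of the pumping length p so that |s| ≥ p is guaranteed; a fixed string like abba illustrates the shape of such an s.)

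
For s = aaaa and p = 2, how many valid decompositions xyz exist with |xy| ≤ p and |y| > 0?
3

For s = 'aaaa' with pumping length p = 2:

Constraints: |xy| ≤ 2, |y| > 0

Valid decompositions (|xy| ≤ p, |y| ≥ 1):
  • x='', y='a', z='aaa'
  • x='a', y='a', z='aa'
  • x='', y='aa', z='aa'

Total count: 3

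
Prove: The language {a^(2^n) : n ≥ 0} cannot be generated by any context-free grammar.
Assume for contradiction that L is context-free, and let p ≥ 1 be the pumping length given by the pumping lemma for CFLs.
Choose s = a^(2^p). Then s ∈ L and |s| = 2^p ≥ p.
By the CFL pumping lemma, s = uvxyz for some u, v, x, y, z with |vxy| ≤ p, |vy| ≥ 1, and uv^i xy^i z ∈ L for every i ≥ 0.
All symbols are a's, so only lengths matter: let k = |vy|, with 1 ≤ k ≤ |vxy| ≤ p < 2^p.

Take i = 2: |uv²xy²z| = 2^p + k, and 2^p < 2^p + k < 2^p + 2^p = 2^(p+1).
So the length lies strictly between consecutive powers of two and is not a power of 2; uv²xy²z ∉ L.

This contradicts the CFL pumping lemma, which requires uv^i xy^i z ∈ L for all i ≥ 0.
Hence L = {a^(2^n) : n ≥ 0} is not context-free. ∎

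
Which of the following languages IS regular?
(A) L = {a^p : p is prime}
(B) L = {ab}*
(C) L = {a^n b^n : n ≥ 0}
(B) {ab}*

(B) L = {ab}* is regular.

This can be recognized by a finite automaton (DFA/NFA).
Regular expressions like {ab}* define regular languages.

The other choices are not regular:
- {a^p : p is prime}: After pumping, the length becomes composite
- {a^n b^n : n ≥ 0}: After pumping, the number of a's and b's become unequal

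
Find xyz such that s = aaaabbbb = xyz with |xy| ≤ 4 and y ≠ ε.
x = '', y = 'aa', z = 'aabbbb'

For s = aaaabbbb and p = 4, one valid decomposition is:
- x = '' (length 0)
- y = 'aa' (length 2)
- z = 'aabbbb' (length 6)

Verification:
- xyz = '' + 'aa' + 'aabbbb' = aaaabbbb ✓
- |xy| = 2 ≤ 4 ✓
- |y| = 2 > 0 ✓

All pumping lemma constraints are satisfied.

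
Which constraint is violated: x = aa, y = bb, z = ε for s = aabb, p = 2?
Violated: |xy| ≤ p

The decomposition x = aa, y = bb, z = ε for s = aabb with p = 2
violates the constraint: |xy| ≤ p

|xy| = |aabb| = 4 > 2 = p. The decomposition puts too many characters in xy.

Pumping lemma constraints:
1. xyz = s (decomposition is valid)
2. |xy| ≤ p
3. |y| > 0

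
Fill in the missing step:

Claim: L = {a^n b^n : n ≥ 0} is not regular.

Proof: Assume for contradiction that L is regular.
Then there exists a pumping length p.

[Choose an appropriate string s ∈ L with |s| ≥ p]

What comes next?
s = a^p b^p

This string is in L (has equal a's and b's) and has length 2p ≥ p.
Any decomposition xyz with |xy| ≤ p means y consists only of a's,
so pumping will unbalance the counts.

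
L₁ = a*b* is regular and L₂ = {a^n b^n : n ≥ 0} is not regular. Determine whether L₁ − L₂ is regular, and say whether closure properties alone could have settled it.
No — L₁ − L₂ is not regular.

a*b* − {a^n b^n} = {a^n b^m : n ≠ m}. If this were regular, then its complement intersected with a*b*, namely {a^n b^n : n ≥ 0}, would be regular too (closure under complement and intersection) — contradiction. So L₁ − L₂ is not regular.

Note that the bare facts "L₁ regular, L₂ non-regular" do not settle the question by themselves: the closure of regular languages under ∪, ∩, complement and difference applies only when BOTH operands are regular. With a non-regular operand the result can come out regular or non-regular depending on the specific languages, so one has to work out L₁ − L₂ for this particular pair, as above.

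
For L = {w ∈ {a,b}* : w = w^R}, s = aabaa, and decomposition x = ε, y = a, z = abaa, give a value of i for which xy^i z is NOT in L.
i = 0

xy⁰z = ε · ε · abaa = abaa; abaa reversed is aaba ≠ abaa, so it is not a palindrome and is not in L.
(Other choices also work, e.g. i = 2, 3; only i = 1 is guaranteed to stay in L since xy¹z = s.)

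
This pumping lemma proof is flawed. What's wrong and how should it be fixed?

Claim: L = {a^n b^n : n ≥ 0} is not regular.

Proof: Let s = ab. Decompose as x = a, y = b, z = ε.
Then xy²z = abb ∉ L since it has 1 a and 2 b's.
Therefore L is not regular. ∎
Error: The string s = ab might be shorter than the pumping length p.

Correction: Choose s = a^p b^p to ensure |s| ≥ p. Also, the decomposition is wrong: with |xy| ≤ p, y cannot include b's when s starts with p a's.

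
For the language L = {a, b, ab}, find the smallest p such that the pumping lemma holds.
p = 3

For a finite language L, the pumping lemma holds vacuously if p > max|s| for s ∈ L.

The longest string in L = {a, b, ab} has length 2.
If p = 3, then no string s ∈ L has |s| ≥ p, so the condition is vacuously true.

The minimum pumping length is p = 3.

Why no smaller p works: for any p ≤ 2, the longest string s ∈ L has |s| = 2 ≥ p, so it would
have to be pumpable; but pumping up (i = 2, 3, ...) produces ever longer strings, which cannot all lie in the
finite language L. So the pumping property fails for every p ≤ 2.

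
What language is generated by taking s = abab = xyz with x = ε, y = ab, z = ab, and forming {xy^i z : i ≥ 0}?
{xy^i z : i ≥ 0} = {(ab)^(i+1) : i ≥ 0} = {ab, abab, ababab, ...}

With x = ε, y = ab, z = ab: Pumping 'ab' gives strings of alternating a's and b's.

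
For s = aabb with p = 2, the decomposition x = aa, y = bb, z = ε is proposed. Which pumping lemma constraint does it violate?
Violated: |xy| ≤ p

The decomposition x = aa, y = bb, z = ε for s = aabb with p = 2
violates the constraint: |xy| ≤ p

|xy| = |aabb| = 4 > 2 = p. The decomposition puts too many characters in xy.

Pumping lemma constraints:
1. xyz = s (decomposition is valid)
2. |xy| ≤ p
3. |y| > 0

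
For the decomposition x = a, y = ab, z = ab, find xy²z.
aababab

Given x = 'a', y = 'ab', z = 'ab' and i = 2:

xy^2z = x + y·y·...·y (2 times) + z
       = 'a' + 'ab'^2 + 'ab'
       = 'a' + 'abab' + 'ab'
       = 'aababab'

The pumped string is 'aababab' with length 7.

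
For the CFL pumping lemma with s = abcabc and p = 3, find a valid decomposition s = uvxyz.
u='ab', v='c', x='a', y='b', z='c'

For s = abcabc with pumping length p = 3:

One valid decomposition:
- u = 'ab'
- v = 'c'
- x = 'a'
- y = 'b'
- z = 'c'

Verification:
- uvxyz = 'ab' + 'c' + 'a' + 'b' + 'c' = abcabc ✓
- |vxy| = |'cab'| = 3 ≤ 3 ✓
- |vy| = |'cb'| = 2 > 0 ✓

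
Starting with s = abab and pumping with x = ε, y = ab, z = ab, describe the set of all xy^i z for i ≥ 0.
{xy^i z : i ≥ 0} = {(ab)^(i+1) : i ≥ 0} = {ab, abab, ababab, ...}

With x = ε, y = ab, z = ab: Pumping 'ab' gives strings of alternating a's and b's.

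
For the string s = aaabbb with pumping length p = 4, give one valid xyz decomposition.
x = '', y = 'aaa', z = 'bbb'

For s = aaabbb and p = 4, one valid decomposition is:
- x = '' (length 0)
- y = 'aaa' (length 3)
- z = 'bbb' (length 3)

Verification:
- xyz = '' + 'aaa' + 'bbb' = aaabbb ✓
- |xy| = 3 ≤ 4 ✓
- |y| = 3 > 0 ✓

All pumping lemma constraints are satisfied.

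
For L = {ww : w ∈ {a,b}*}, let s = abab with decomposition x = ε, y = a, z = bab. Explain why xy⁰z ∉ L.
xy⁰z = bab ∉ L

Pumping with i = 0 replaces y = a by y⁰ = ε:
- Original: s = xyz = abab; abab splits into halves ab · ab, which are equal, so it is in L (w = ab)
- Pumped: xy⁰z = ε · ε · bab = bab
- bab has odd length 3, so it cannot be written as ww and is not in L

The pumping lemma would require xy⁰z ∈ L, so this decomposition yields a contradiction.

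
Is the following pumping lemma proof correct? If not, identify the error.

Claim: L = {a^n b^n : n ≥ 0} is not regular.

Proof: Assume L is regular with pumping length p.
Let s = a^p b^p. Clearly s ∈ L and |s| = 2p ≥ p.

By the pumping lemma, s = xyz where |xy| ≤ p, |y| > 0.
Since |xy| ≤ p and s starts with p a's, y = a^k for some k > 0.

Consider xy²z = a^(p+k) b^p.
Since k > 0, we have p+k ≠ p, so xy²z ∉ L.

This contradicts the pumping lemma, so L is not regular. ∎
The proof is correct.

This proof is valid because:
1. The string s = a^p b^p is correctly in L
2. The decomposition analysis is correct: y must consist only of a's
3. The contradiction is valid: pumping increases a's but not b's
4. The conclusion follows logically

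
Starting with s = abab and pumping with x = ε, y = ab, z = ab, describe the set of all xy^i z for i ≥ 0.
{xy^i z : i ≥ 0} = {(ab)^(i+1) : i ≥ 0} = {ab, abab, ababab, ...}

With x = ε, y = ab, z = ab: Pumping 'ab' gives strings of alternating a's and b's.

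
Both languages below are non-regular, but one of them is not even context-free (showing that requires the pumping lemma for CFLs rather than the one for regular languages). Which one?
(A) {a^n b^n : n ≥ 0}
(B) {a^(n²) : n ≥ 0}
(B) {a^(n²) : n ≥ 0}

(B) {a^(n²) : n ≥ 0} requires the CFL pumping lemma.

- {a^n b^n : n ≥ 0} is context-free (but not regular)
  • Can be shown non-regular with the regular pumping lemma
  • After pumping, the number of a's and b's become unequal

- {a^(n²) : n ≥ 0} is NOT context-free
  • Requires the CFL pumping lemma to prove
  • Gaps between squares grow unboundedly

The CFL pumping lemma is "stronger" in that it can prove non-membership
in the larger class of context-free languages.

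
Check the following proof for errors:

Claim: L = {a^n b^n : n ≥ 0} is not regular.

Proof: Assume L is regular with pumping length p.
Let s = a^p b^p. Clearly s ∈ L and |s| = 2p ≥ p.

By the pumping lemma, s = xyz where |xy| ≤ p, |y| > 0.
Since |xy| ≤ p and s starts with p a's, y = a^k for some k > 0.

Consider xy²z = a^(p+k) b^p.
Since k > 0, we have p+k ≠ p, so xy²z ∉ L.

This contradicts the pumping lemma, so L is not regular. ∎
The proof is correct.

This proof is valid because:
1. The string s = a^p b^p is correctly in L
2. The decomposition analysis is correct: y must consist only of a's
3. The contradiction is valid: pumping increases a's but not b's
4. The conclusion follows logically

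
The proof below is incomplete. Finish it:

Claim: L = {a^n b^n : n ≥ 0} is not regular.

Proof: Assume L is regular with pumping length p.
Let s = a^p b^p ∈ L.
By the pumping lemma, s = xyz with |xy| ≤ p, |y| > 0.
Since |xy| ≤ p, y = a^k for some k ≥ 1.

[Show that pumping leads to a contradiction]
Consider xy²z = a^(p+k) b^p.

Since k ≥ 1, we have p + k > p.
So xy²z has more a's than b's: (p+k) a's vs p b's.
This means xy²z ∉ L because a^n b^n requires equal counts.

This contradicts the pumping lemma which states xy²z ∈ L.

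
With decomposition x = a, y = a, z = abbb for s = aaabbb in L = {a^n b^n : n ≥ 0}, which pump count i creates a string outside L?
i = 2

xy²z = a · aa · abbb = aaaabbb; aaaabbb has 4 a's and 3 b's; 4 ≠ 3, so it is not in L.
(Other choices also work, e.g. i = 0, 3; only i = 1 is guaranteed to stay in L since xy¹z = s.)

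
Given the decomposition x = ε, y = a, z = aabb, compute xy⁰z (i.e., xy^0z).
aabb

Given x = '', y = 'a', z = 'aabb' and i = 0:

xy^0z = x + y·y·...·y (0 times) + z
       = '' + 'a'^0 + 'aabb'
       = '' + '' + 'aabb'
       = 'aabb'

The pumped string is 'aabb' with length 4.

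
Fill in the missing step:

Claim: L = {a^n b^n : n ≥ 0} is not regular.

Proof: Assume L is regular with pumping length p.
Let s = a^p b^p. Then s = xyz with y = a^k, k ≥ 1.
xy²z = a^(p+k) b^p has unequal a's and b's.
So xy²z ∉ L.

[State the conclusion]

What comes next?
This contradicts the pumping lemma for regular languages,
which guarantees xy^i z ∈ L for all i ≥ 0.

Since our assumption that L is regular leads to a contradiction,
we conclude that L = {a^n b^n : n ≥ 0} is NOT regular. ∎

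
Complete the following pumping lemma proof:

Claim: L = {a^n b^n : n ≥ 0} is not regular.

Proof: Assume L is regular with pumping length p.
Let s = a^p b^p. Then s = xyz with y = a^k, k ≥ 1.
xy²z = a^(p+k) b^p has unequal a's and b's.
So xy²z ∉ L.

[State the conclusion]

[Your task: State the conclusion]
This contradicts the pumping lemma for regular languages,
which guarantees xy^i z ∈ L for all i ≥ 0.

Since our assumption that L is regular leads to a contradiction,
we conclude that L = {a^n b^n : n ≥ 0} is NOT regular. ∎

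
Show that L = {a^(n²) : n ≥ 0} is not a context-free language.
Assume for contradiction that L is context-free, and let p ≥ 1 be the pumping length given by the pumping lemma for CFLs.
Choose s = a^(p²). Then s ∈ L and |s| = p² ≥ p.
By the CFL pumping lemma, s = uvxyz for some u, v, x, y, z with |vxy| ≤ p, |vy| ≥ 1, and uv^i xy^i z ∈ L for every i ≥ 0.
All symbols are a's, so only lengths matter: let k = |vy|, with 1 ≤ k ≤ |vxy| ≤ p.

Take i = 2: |uv²xy²z| = p² + k, and p² < p² + k ≤ p² + p < (p + 1)².
So the length lies strictly between consecutive squares and is not a perfect square; uv²xy²z ∉ L.

This contradicts the CFL pumping lemma, which requires uv^i xy^i z ∈ L for all i ≥ 0.
Hence L = {a^(n²) : n ≥ 0} is not context-free. ∎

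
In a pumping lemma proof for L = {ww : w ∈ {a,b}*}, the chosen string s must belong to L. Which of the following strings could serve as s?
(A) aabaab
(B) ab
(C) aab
(A) aabaab

The pumping lemma is applied to a string s that lies in L, so first check membership of each option:
- (A) aabaab splits into halves aab · aab, which are equal, so it is in L (w = aab) ✓
- (B) ab has length 2; its halves are a and b, which differ, so it is not in L ✗
- (C) aab has odd length 3, so it cannot be written as ww and is not in L ✗

Only (A) aabaab is in L, so it is the only candidate that could play the role of s.
(In a complete proof one picks s in terms of the pumping length p so that |s| ≥ p is guaranteed; a fixed string like aabaab illustrates the shape of such an s.)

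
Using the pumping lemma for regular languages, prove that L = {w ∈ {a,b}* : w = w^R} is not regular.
Assume for contradiction that L is regular, and let p ≥ 1 be the pumping length given by the pumping lemma.
Choose s = a^p b a^p. Then s ∈ L (it reads the same in both directions) and |s| = 2p + 1 ≥ p.
By the pumping lemma, s = xyz for some x, y, z with |xy| ≤ p, |y| ≥ 1, and xy^i z ∈ L for every i ≥ 0.
Since |xy| ≤ p and the first p symbols of s are all a's, y = a^k for some k with 1 ≤ k ≤ p.

Take i = 2: xy²z = a^(p + k) b a^p.
Its reversal is a^p b a^(p + k). These differ because the block of a's before the unique b has length p + k in one and p in the other, and p + k ≠ p since k ≥ 1. So xy²z is not a palindrome, i.e. xy²z ∉ L.

This contradicts the pumping lemma, which requires xy^i z ∈ L for all i ≥ 0.
Hence L = {w ∈ {a,b}* : w = w^R} is not regular. ∎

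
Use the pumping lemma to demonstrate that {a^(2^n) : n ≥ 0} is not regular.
Assume for contradiction that L is regular, and let p ≥ 1 be the pumping length given by the pumping lemma.
Choose s = a^(2^p). Then s ∈ L and |s| = 2^p ≥ p.
By the pumping lemma, s = xyz for some x, y, z with |xy| ≤ p, |y| ≥ 1, and xy^i z ∈ L for every i ≥ 0.
Here y = a^k for some k with 1 ≤ k ≤ |xy| ≤ p, and p < 2^p.

Take i = 2: |xy²z| = 2^p + k.
Now 2^p < 2^p + k ≤ 2^p + p < 2^p + 2^p = 2^(p+1).
So |xy²z| lies strictly between the consecutive powers of two 2^p and 2^(p+1), hence is not a power of 2, and xy²z ∉ L.

This contradicts the pumping lemma, which requires xy^i z ∈ L for all i ≥ 0.
Hence L = {a^(2^n) : n ≥ 0} is not regular. ∎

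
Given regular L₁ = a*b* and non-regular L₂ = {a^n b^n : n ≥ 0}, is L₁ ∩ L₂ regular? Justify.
No — L₁ ∩ L₂ is not regular.

Every string a^n b^n already lies in a*b*, so L₁ ∩ L₂ = {a^n b^n : n ≥ 0} = L₂ itself, which is the standard non-regular language (pump s = a^p b^p).

Note that the bare facts "L₁ regular, L₂ non-regular" do not settle the question by themselves: the closure of regular languages under ∪, ∩, complement and difference applies only when BOTH operands are regular. With a non-regular operand the result can come out regular or non-regular depending on the specific languages, so one has to work out L₁ ∩ L₂ for this particular pair, as above.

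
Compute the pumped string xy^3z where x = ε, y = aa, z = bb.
aaaaaabb

Given x = '', y = 'aa', z = 'bb' and i = 3:

xy^3z = x + y·y·...·y (3 times) + z
       = '' + 'aa'^3 + 'bb'
       = '' + 'aaaaaa' + 'bb'
       = 'aaaaaabb'

The pumped string is 'aaaaaabb' with length 8.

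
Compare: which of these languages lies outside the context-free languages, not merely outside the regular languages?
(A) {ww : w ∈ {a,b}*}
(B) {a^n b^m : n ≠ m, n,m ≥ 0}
(A) {ww : w ∈ {a,b}*}

(A) {ww : w ∈ {a,b}*} requires the CFL pumping lemma.

- {a^n b^m : n ≠ m, n,m ≥ 0} is context-free (but not regular)
  • Can be shown non-regular with the regular pumping lemma
  • After pumping a's, we can make n = m

- {ww : w ∈ {a,b}*} is NOT context-free
  • Requires the CFL pumping lemma to prove
  • Even a PDA cannot compare two arbitrary halves symbol by symbol; CFL pumping on a^p b^p a^p b^p fails

The CFL pumping lemma is "stronger" in that it can prove non-membership
in the larger class of context-free languages.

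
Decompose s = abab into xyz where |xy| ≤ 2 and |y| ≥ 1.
x = '', y = 'a', z = 'bab'

For s = abab and p = 2, one valid decomposition is:
- x = '' (length 0)
- y = 'a' (length 1)
- z = 'bab' (length 3)

Verification:
- xyz = '' + 'a' + 'bab' = abab ✓
- |xy| = 1 ≤ 2 ✓
- |y| = 1 > 0 ✓

All pumping lemma constraints are satisfied.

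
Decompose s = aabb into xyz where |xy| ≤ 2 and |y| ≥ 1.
x = 'a', y = 'a', z = 'bb'

For s = aabb and p = 2, one valid decomposition is:
- x = 'a' (length 1)
- y = 'a' (length 1)
- z = 'bb' (length 2)

Verification:
- xyz = 'a' + 'a' + 'bb' = aabb ✓
- |xy| = 2 ≤ 2 ✓
- |y| = 1 > 0 ✓

All pumping lemma constraints are satisfied.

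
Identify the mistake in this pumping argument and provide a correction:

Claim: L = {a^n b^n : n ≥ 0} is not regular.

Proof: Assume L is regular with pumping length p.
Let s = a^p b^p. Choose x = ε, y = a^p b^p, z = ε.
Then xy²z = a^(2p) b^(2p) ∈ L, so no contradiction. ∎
Error: The decomposition violates |xy| ≤ p. With y = a^p b^p, |xy| = |y| = 2p > p. (The proof also miscomputes xy²z, which would be a^p b^p a^p b^p rather than a^(2p) b^(2p), and it wrongly treats one harmless decomposition as settling the matter — the prover does not get to choose the decomposition.)

Correction: The pumping lemma requires |xy| ≤ p, and the argument must handle every decomposition satisfying |xy| ≤ p, |y| ≥ 1. Since s starts with p a's, any such y consists only of a's, say y = a^k with k ≥ 1. Then xy²z = a^(p+k) b^p has unequal numbers of a's and b's, so xy²z ∉ L — the required contradiction.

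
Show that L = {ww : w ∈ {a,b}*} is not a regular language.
Assume for contradiction that L is regular, and let p ≥ 1 be the pumping length given by the pumping lemma.
Choose s = a^p b a^p b. Then s ∈ L (take w = a^p b) and |s| = 2p + 2 ≥ p.
By the pumping lemma, s = xyz for some x, y, z with |xy| ≤ p, |y| ≥ 1, and xy^i z ∈ L for every i ≥ 0.
Since |xy| ≤ p and the first p symbols of s are all a's, y = a^k for some k with 1 ≤ k ≤ p.

Take i = 2: t = xy²z = a^(p + k) b a^p b.
Suppose t = uu for some string u. The string t contains exactly two b's and ends in b, so u contains exactly one b and ends in b; hence u = a^j b for some j, and uu = a^j b a^j b. Comparing with t = a^(p + k) b a^p b forces j = p + k (first block) and j = p (second block), which is impossible since k ≥ 1. So t ∉ L.

This contradicts the pumping lemma, which requires xy^i z ∈ L for all i ≥ 0.
Hence L = {ww : w ∈ {a,b}*} is not regular. ∎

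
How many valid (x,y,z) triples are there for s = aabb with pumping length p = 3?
6

For s = 'aabb' with pumping length p = 3:

Constraints: |xy| ≤ 3, |y| > 0

Valid decompositions (|xy| ≤ p, |y| ≥ 1):
  • x='', y='a', z='abb'
  • x='a', y='a', z='bb'
  • x='', y='aa', z='bb'
  • x='aa', y='b', z='b'
  • x='a', y='ab', z='b'
  • x='', y='aab', z='b'

Total count: 6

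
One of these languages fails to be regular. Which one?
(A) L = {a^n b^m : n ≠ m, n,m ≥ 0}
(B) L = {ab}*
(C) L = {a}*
(A) {a^n b^m : n ≠ m, n,m ≥ 0}

(A) L = {a^n b^m : n ≠ m, n,m ≥ 0} is NOT regular.

The pumping lemma can be used to prove this:
After pumping a's, we can make n = m

The other languages are regular because they can be recognized by finite automata.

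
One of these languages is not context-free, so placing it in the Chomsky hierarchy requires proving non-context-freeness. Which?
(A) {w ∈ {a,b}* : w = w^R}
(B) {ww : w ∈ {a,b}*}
(B) {ww : w ∈ {a,b}*}

(B) {ww : w ∈ {a,b}*} requires the CFL pumping lemma.

- {w ∈ {a,b}* : w = w^R} is context-free (but not regular)
  • Can be shown non-regular with the regular pumping lemma
  • After pumping, the string is no longer symmetric

- {ww : w ∈ {a,b}*} is NOT context-free
  • Requires the CFL pumping lemma to prove
  • Cannot verify equality of two arbitrary substrings

The CFL pumping lemma is "stronger" in that it can prove non-membership
in the larger class of context-free languages.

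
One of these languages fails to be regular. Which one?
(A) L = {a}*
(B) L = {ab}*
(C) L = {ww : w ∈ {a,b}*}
(C) {ww : w ∈ {a,b}*}

(C) L = {ww : w ∈ {a,b}*} is NOT regular.

The pumping lemma can be used to prove this:
After pumping, the two halves no longer match

The other languages are regular because they can be recognized by finite automata.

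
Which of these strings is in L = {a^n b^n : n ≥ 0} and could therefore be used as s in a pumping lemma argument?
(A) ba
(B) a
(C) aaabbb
(C) aaabbb

The pumping lemma is applied to a string s that lies in L, so first check membership of each option:
- (A) ba has an a after a b, so it is not of the form a^n b^n and is not in L ✗
- (B) a has 1 a's and 0 b's; 1 ≠ 0, so it is not in L ✗
- (C) aaabbb = a^3 b^3 has equal counts (3 = 3), so it is in L ✓

Only (C) aaabbb is in L, so it is the only candidate that could play the role of s.
(In a complete proof one picks s in terms of the pumping length p so that |s| ≥ p is guaranteed; a fixed string like aaabbb illustrates the shape of such an s.)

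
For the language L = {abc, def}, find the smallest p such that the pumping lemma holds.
p = 4

For a finite language L, the pumping lemma holds vacuously if p > max|s| for s ∈ L.

The longest string in L = {abc, def} has length 3.
If p = 4, then no string s ∈ L has |s| ≥ p, so the condition is vacuously true.

The minimum pumping length is p = 4.

Why no smaller p works: for any p ≤ 3, the longest string s ∈ L has |s| = 3 ≥ p, so it would
have to be pumpable; but pumping up (i = 2, 3, ...) produces ever longer strings, which cannot all lie in the
finite language L. So the pumping property fails for every p ≤ 3.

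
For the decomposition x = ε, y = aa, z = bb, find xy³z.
aaaaaabb

Given x = '', y = 'aa', z = 'bb' and i = 3:

xy^3z = x + y·y·...·y (3 times) + z
       = '' + 'aa'^3 + 'bb'
       = '' + 'aaaaaa' + 'bb'
       = 'aaaaaabb'

The pumped string is 'aaaaaabb' with length 8.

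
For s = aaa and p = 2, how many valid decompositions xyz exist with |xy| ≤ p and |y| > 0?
3

For s = 'aaa' with pumping length p = 2:

Constraints: |xy| ≤ 2, |y| > 0

Valid decompositions (|xy| ≤ p, |y| ≥ 1):
  • x='', y='a', z='aa'
  • x='a', y='a', z='a'
  • x='', y='aa', z='a'

Total count: 3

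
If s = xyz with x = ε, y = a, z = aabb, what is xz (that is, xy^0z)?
aabb

Given x = '', y = 'a', z = 'aabb' and i = 0:

xy^0z = x + y·y·...·y (0 times) + z
       = '' + 'a'^0 + 'aabb'
       = '' + '' + 'aabb'
       = 'aabb'

The pumped string is 'aabb' with length 4.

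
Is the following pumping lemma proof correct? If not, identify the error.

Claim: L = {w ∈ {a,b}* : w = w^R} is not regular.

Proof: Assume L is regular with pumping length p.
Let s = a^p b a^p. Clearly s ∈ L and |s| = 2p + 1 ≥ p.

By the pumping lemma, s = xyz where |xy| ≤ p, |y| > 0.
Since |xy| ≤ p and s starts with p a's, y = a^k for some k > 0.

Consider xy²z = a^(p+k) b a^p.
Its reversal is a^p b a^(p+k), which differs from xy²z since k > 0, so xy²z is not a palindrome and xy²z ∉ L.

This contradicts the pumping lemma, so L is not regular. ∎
The proof is correct.

This proof is valid because:
1. s = a^p b a^p is in L and is chosen in terms of p, so |s| ≥ p holds for every p
2. The decomposition analysis is correct: |xy| ≤ p forces y to lie inside the leading a's
3. The contradiction is valid: a^(p+k) b a^p has more a's before the b than after it, so it is not a palindrome
4. The conclusion follows logically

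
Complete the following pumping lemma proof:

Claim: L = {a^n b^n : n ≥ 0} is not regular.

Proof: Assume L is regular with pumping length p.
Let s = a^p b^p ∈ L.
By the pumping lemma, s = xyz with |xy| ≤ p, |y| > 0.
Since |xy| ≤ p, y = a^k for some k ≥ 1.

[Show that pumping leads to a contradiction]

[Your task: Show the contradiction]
Consider xy²z = a^(p+k) b^p.

Since k ≥ 1, we have p + k > p.
So xy²z has more a's than b's: (p+k) a's vs p b's.
This means xy²z ∉ L because a^n b^n requires equal counts.

This contradicts the pumping lemma which states xy²z ∈ L.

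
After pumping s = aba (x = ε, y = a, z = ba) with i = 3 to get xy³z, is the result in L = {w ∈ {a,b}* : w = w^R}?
No

xy³z = ε · aaa · ba = aaaba.
aaaba reversed is abaaa ≠ aaaba, so it is not a palindrome and is not in L.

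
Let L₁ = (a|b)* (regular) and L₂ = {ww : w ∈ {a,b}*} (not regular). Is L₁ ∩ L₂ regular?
No — L₁ ∩ L₂ is not regular.

(a|b)* is all strings over {a,b}, so L₁ ∩ L₂ = {ww : w ∈ {a,b}*} = L₂ itself, which is not regular (pump s = a^p b a^p b).

Note that the bare facts "L₁ regular, L₂ non-regular" do not settle the question by themselves: the closure of regular languages under ∪, ∩, complement and difference applies only when BOTH operands are regular. With a non-regular operand the result can come out regular or non-regular depending on the specific languages, so one has to work out L₁ ∩ L₂ for this particular pair, as above.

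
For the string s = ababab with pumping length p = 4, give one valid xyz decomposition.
x = 'a', y = 'bab', z = 'ab'

For s = ababab and p = 4, one valid decomposition is:
- x = 'a' (length 1)
- y = 'bab' (length 3)
- z = 'ab' (length 2)

Verification:
- xyz = 'a' + 'bab' + 'ab' = ababab ✓
- |xy| = 4 ≤ 4 ✓
- |y| = 3 > 0 ✓

All pumping lemma constraints are satisfied.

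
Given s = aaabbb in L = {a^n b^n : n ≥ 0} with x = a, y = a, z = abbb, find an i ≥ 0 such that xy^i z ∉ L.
i = 0

xy⁰z = a · ε · abbb = aabbb; aabbb has 2 a's and 3 b's; 2 ≠ 3, so it is not in L.
(Other choices also work, e.g. i = 2, 3; only i = 1 is guaranteed to stay in L since xy¹z = s.)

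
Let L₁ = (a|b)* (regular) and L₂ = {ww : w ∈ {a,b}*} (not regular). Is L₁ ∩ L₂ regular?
No — L₁ ∩ L₂ is not regular.

(a|b)* is all strings over {a,b}, so L₁ ∩ L₂ = {ww : w ∈ {a,b}*} = L₂ itself, which is not regular (pump s = a^p b a^p b).

Note that the bare facts "L₁ regular, L₂ non-regular" do not settle the question by themselves: the closure of regular languages under ∪, ∩, complement and difference applies only when BOTH operands are regular. With a non-regular operand the result can come out regular or non-regular depending on the specific languages, so one has to work out L₁ ∩ L₂ for this particular pair, as above.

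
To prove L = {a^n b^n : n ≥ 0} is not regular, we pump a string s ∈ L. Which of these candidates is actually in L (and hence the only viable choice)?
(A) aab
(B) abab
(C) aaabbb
(C) aaabbb

The pumping lemma is applied to a string s that lies in L, so first check membership of each option:
- (A) aab has 2 a's and 1 b's; 2 ≠ 1, so it is not in L ✗
- (B) abab has an a after a b, so it is not of the form a^n b^n and is not in L ✗
- (C) aaabbb = a^3 b^3 has equal counts (3 = 3), so it is in L ✓

Only (C) aaabbb is in L, so it is the only candidate that could play the role of s.
(In a complete proof one picks s in terms of the pumping length p so that |s| ≥ p is guaranteed; a fixed string like aaabbb illustrates the shape of such an s.)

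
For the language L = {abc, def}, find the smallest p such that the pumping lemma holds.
p = 4

For a finite language L, the pumping lemma holds vacuously if p > max|s| for s ∈ L.

The longest string in L = {abc, def} has length 3.
If p = 4, then no string s ∈ L has |s| ≥ p, so the condition is vacuously true.

The minimum pumping length is p = 4.

Why no smaller p works: for any p ≤ 3, the longest string s ∈ L has |s| = 3 ≥ p, so it would
have to be pumpable; but pumping up (i = 2, 3, ...) produces ever longer strings, which cannot all lie in the
finite language L. So the pumping property fails for every p ≤ 3.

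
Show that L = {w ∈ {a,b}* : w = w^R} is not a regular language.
Assume for contradiction that L is regular, and let p ≥ 1 be the pumping length given by the pumping lemma.
Choose s = a^p b a^p. Then s ∈ L (it reads the same in both directions) and |s| = 2p + 1 ≥ p.
By the pumping lemma, s = xyz for some x, y, z with |xy| ≤ p, |y| ≥ 1, and xy^i z ∈ L for every i ≥ 0.
Since |xy| ≤ p and the first p symbols of s are all a's, y = a^k for some k with 1 ≤ k ≤ p.

Take i = 0: xy⁰z = a^(p − k) b a^p.
Its reversal is a^p b a^(p − k). These differ because the block of a's before the unique b has length p − k in one and p in the other, and p − k ≠ p since k ≥ 1. So xy⁰z is not a palindrome, i.e. xy⁰z ∉ L.

This contradicts the pumping lemma, which requires xy^i z ∈ L for all i ≥ 0.
Hence L = {w ∈ {a,b}* : w = w^R} is not regular. ∎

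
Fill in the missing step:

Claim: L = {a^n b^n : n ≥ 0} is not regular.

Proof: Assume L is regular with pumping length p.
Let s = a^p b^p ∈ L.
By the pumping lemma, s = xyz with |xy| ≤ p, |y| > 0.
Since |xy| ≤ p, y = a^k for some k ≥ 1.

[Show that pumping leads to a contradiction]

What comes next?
Consider xy²z = a^(p+k) b^p.

Since k ≥ 1, we have p + k > p.
So xy²z has more a's than b's: (p+k) a's vs p b's.
This means xy²z ∉ L because a^n b^n requires equal counts.

This contradicts the pumping lemma which states xy²z ∈ L.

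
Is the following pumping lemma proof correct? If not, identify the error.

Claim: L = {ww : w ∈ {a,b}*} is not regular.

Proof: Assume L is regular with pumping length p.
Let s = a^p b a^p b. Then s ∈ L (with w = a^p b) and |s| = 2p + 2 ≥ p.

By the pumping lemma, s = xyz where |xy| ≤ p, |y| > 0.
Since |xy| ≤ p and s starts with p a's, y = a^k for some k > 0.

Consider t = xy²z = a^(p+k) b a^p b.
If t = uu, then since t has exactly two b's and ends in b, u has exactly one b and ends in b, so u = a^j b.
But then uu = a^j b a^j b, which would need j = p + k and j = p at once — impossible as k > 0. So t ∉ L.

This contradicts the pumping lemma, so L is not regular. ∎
The proof is correct.

This proof is valid because:
1. s = a^p b a^p b is in L and is chosen in terms of p, so |s| ≥ p holds for every p
2. The decomposition analysis is correct: |xy| ≤ p forces y to lie inside the leading a's
3. The contradiction is valid: the argument shows a^(p+k) b a^p b cannot be split into two equal halves
4. The conclusion follows logically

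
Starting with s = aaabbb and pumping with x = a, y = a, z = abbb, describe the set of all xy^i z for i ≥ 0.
{xy^i z : i ≥ 0} = {a^(2+i) b^3 : i ≥ 0} = {aabbb, aaabbb, aaaabbb, ...}

With x = a, y = a, z = abbb: Starting with aaabbb and pumping the second 'a', we get strings with 2+i a's followed by 3 b's for i = 0, 1, 2, ...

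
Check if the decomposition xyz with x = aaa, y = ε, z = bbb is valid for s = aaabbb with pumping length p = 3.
Violated: |y| > 0

The decomposition x = aaa, y = ε, z = bbb for s = aaabbb with p = 3
violates the constraint: |y| > 0

|y| = 0, but the pumping lemma requires |y| > 0 (y must be non-empty).

Pumping lemma constraints:
1. xyz = s (decomposition is valid)
2. |xy| ≤ p
3. |y| > 0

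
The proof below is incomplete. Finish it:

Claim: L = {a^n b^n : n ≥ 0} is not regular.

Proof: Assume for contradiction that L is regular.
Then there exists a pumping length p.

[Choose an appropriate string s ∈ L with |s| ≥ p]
s = a^p b^p

This string is in L (has equal a's and b's) and has length 2p ≥ p.
Any decomposition xyz with |xy| ≤ p means y consists only of a's,
so pumping will unbalance the counts.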